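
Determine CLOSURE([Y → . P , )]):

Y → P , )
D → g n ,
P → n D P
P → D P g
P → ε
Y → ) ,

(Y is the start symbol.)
{ [D → . g n ,], [P → . D P g], [P → . n D P], [P → .], [Y → . P , )] }

To compute CLOSURE, for each item [A → α.Bβ] where B is a non-terminal, add [B → .γ] for all productions B → γ; repeat for the newly added items until nothing changes.

Start with: [Y → . P , )]
  [Y → . P , )] has the dot before P: add [P → . n D P], [P → . D P g], [P → .]
  [P → . D P g] has the dot before D: add [D → . g n ,]
No further items can be added.

CLOSURE = { [D → . g n ,], [P → . D P g], [P → . n D P], [P → .], [Y → . P , )] }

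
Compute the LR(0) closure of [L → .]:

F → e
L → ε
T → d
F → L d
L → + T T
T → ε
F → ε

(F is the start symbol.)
{ [L → .] }

Start with: [L → .]
The dot is at the end, so nothing is added.

CLOSURE = { [L → .] }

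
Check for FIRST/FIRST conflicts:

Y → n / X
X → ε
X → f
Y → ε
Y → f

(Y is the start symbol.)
Productions for Y:
  Y → n / X: FIRST = { 'n' }
  Y → ε: FIRST = { ε }
  Y → f: FIRST = { 'f' }
Productions for X:
  X → ε: FIRST = { ε }
  X → f: FIRST = { 'f' }

All alternatives of each non-terminal have pairwise disjoint FIRST sets.

Answer: No FIRST/FIRST conflicts.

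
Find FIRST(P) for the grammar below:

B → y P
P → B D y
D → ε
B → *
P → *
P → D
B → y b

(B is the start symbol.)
{ '*', 'y', ε }

To compute FIRST(P), examine every production with P on the left-hand side, reading each right-hand side left to right until a non-nullable symbol is reached.

FIRST sets of the other non-terminals involved (by the same procedure, iterated to a fixed point):
  FIRST(B) = { '*', 'y' }
  FIRST(D) = { ε }

From P → B D y:
  - B is a non-terminal: add FIRST(B) \ {ε} = { '*', 'y' }
    B is not nullable, so stop
From P → *:
  - '*' is a terminal: add '*' and stop
From P → D:
  - D is a non-terminal: add FIRST(D) \ {ε} = { }
    D is nullable and nothing follows, so the whole right-hand side can vanish: ε ∈ FIRST(P)

Collecting: FIRST(P) = { '*', 'y', ε }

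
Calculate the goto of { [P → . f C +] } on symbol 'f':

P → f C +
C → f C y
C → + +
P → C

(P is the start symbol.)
{ [C → . + +], [C → . f C y], [P → f . C +] }

GOTO(I, 'f') = CLOSURE({ [A → αX.β] : [A → α.Xβ] ∈ I, X = 'f' })

Items with dot before 'f', with the dot advanced:
  [P → . f C +] → [P → f . C +]
Closure of the advanced items:
  [P → f . C +] has the dot before C: add [C → . f C y], [C → . + +]

GOTO = { [C → . + +], [C → . f C y], [P → f . C +] }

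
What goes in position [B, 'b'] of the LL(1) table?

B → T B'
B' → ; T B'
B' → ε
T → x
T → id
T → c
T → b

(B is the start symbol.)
B → T B'

To find M[B, 'b'], we find productions for B where 'b' is in the predict set (PREDICT(N → α) = (FIRST(α) \ {ε}) ∪ (FOLLOW(N) if α ⇒* ε)).

Relevant sets:
  FIRST(T) = { 'b', 'c', 'id', 'x' }

B → T B': PREDICT = { 'b', 'c', 'id', 'x' }
  'b' is in predict set, so this production goes in M[B, 'b']

M[B, 'b'] = B → T B'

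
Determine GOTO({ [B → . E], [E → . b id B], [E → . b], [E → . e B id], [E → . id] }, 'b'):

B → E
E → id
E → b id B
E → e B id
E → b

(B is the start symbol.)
{ [E → b . id B], [E → b .] }

GOTO(I, 'b') = CLOSURE({ [A → αX.β] : [A → α.Xβ] ∈ I, X = 'b' })

Items with dot before 'b', with the dot advanced:
  [E → . b] → [E → b .]
  [E → . b id B] → [E → b . id B]
Closure adds nothing (no advanced item has the dot before a non-terminal).

GOTO = { [E → b . id B], [E → b .] }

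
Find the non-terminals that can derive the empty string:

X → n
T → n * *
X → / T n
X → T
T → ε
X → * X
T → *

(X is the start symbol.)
{ 'T', 'X' }

A non-terminal is nullable if it can derive ε (the empty string): either it has an ε-production, or it has a production whose right-hand side consists entirely of nullable non-terminals.

ε-productions: T → ε
So T is immediately nullable.
X → T: every symbol on the right is nullable, so X is nullable too.
Every non-terminal is now nullable.
Nullable = { 'T', 'X' }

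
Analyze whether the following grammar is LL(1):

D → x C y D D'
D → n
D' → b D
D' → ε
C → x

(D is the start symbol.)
No. Predict set conflict for D': { 'b' }

Relevant sets:
  FOLLOW(D') = { $, 'b' }

For D:
  PREDICT(D → x C y D D') = { 'x' }
  PREDICT(D → n) = { 'n' }
For D':
  PREDICT(D' → b D) = { 'b' }
  PREDICT(D' → ε) = { $, 'b' }
C has a single production, so nothing to check there.

Conflict found: Predict set conflict for D': { 'b' }
The grammar is NOT LL(1).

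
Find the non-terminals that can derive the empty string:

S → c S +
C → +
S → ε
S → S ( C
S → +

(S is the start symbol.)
ε-productions: S → ε
So S is immediately nullable.
No further non-terminal can be added: every production for the remaining non-terminals contains a terminal or a non-nullable non-terminal.
Nullable = { 'S' }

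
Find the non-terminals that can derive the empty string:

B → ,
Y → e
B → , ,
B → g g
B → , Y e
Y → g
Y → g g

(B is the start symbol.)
A non-terminal is nullable if it can derive ε (the empty string): either it has an ε-production, or it has a production whose right-hand side consists entirely of nullable non-terminals.

There are no ε-productions, so no non-terminal can derive ε.
No non-terminals are nullable.

Answer: None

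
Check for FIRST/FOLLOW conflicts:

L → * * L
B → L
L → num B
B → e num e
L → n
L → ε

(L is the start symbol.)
A FIRST/FOLLOW conflict occurs when a non-terminal N has a nullable alternative N → β (β ⇒* ε) and another alternative N → α with FIRST(α) ∩ FOLLOW(N) ≠ ∅: on such a lookahead the parser cannot decide between expanding α and letting N vanish via β.

Nullable non-terminals: B, L.
FIRST sets used below: FIRST(L) = { '*', 'n', 'num', ε }

B: nullable alternative(s) B → L; FOLLOW(B) = { $ }
  B → L: FIRST \ {ε} = { '*', 'n', 'num' } — this is the only nullable alternative, skip
  B → e num e: FIRST \ {ε} = { 'e' } — disjoint from FOLLOW(B)

L: nullable alternative(s) L → ε; FOLLOW(L) = { $ }
  L → * * L: FIRST \ {ε} = { '*' } — disjoint from FOLLOW(L)
  L → num B: FIRST \ {ε} = { 'num' } — disjoint from FOLLOW(L)
  L → n: FIRST \ {ε} = { 'n' } — disjoint from FOLLOW(L)
  L → ε: FIRST \ {ε} = { } — this is the only nullable alternative, skip

No FIRST/FOLLOW conflicts found.

Answer: No FIRST/FOLLOW conflicts.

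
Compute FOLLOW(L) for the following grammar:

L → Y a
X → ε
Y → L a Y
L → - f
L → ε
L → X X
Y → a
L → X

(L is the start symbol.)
{ $, 'a' }

L is the start symbol, so $ ∈ FOLLOW(L).
In Y → L a Y: L is followed by a Y, add FIRST(a Y) \ {ε} = { 'a' }

Taking the union: FOLLOW(L) = { $, 'a' }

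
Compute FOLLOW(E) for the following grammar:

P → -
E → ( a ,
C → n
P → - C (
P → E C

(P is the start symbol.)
{ 'n' }

To compute FOLLOW(E), find every occurrence of E on a right-hand side N → α E β: add FIRST(β) \ {ε}, and if β is empty or nullable also add FOLLOW(N). Iterate to a fixed point.

In P → E C: E is followed by C, add FIRST(C) \ {ε} = { 'n' }

Taking the union: FOLLOW(E) = { 'n' }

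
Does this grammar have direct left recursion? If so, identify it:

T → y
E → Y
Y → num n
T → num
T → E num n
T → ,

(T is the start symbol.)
No direct left recursion

Direct left recursion occurs when N → N α for some non-terminal N (the right-hand side begins with the left-hand side itself).

T → y: starts with y
E → Y: starts with Y
Y → num n: starts with num
T → num: starts with num
T → E num n: starts with E
T → ,: starts with ','

No direct left recursion found.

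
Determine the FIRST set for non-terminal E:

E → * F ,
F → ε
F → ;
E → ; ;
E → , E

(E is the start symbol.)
To compute FIRST(E), examine every production with E on the left-hand side, reading each right-hand side left to right until a non-nullable symbol is reached.

From E → * F ,:
  - '*' is a terminal: add '*' and stop
From E → ; ;:
  - ';' is a terminal: add ';' and stop
From E → , E:
  - ',' is a terminal: add ',' and stop

Collecting: FIRST(E) = { '*', ',', ';' }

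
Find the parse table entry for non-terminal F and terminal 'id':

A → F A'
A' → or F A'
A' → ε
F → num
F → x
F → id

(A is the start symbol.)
To find M[F, 'id'], we find productions for F where 'id' is in the predict set (PREDICT(N → α) = (FIRST(α) \ {ε}) ∪ (FOLLOW(N) if α ⇒* ε)).

F → num: PREDICT = { 'num' }
F → x: PREDICT = { 'x' }
F → id: PREDICT = { 'id' }
  'id' is in predict set, so this production goes in M[F, 'id']

M[F, 'id'] = F → id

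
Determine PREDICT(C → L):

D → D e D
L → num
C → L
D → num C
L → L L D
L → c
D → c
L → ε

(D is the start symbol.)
{ $, 'c', 'e', 'num' }

PREDICT(C → L) = (FIRST(RHS) \ {ε}) ∪ (FOLLOW(C) if ε ∈ FIRST(RHS), i.e. RHS ⇒* ε)
FIRST(L) = { 'c', 'num', ε }
FIRST(L) = { 'c', 'num', ε }
ε ∈ FIRST(L) (the right-hand side is nullable), so add FOLLOW(C) = { $, 'c', 'e', 'num' }
PREDICT(C → L) = { $, 'c', 'e', 'num' }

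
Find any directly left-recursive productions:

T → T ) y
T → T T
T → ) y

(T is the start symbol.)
Yes, T is left-recursive

Direct left recursion occurs when N → N α for some non-terminal N (the right-hand side begins with the left-hand side itself).

T → T ) y: LEFT RECURSIVE (starts with T)
T → T T: LEFT RECURSIVE (starts with T)
T → ) y: starts with ')'

The grammar has direct left recursion on: T.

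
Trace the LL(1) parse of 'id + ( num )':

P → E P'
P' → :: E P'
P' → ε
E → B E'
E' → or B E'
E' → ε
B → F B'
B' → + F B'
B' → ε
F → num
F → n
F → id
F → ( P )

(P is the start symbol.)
Stack is shown with the top on the left.

Stack                      Input           Action
-------------------------------------------------
P $                        id + ( num ) $  output P → E P'
E P' $                     id + ( num ) $  output E → B E'
B E' P' $                  id + ( num ) $  output B → F B'
F B' E' P' $               id + ( num ) $  output F → id
id B' E' P' $              id + ( num ) $  match 'id'
B' E' P' $                 + ( num ) $     output B' → + F B'
+ F B' E' P' $             + ( num ) $     match '+'
F B' E' P' $               ( num ) $       output F → ( P )
( P ) B' E' P' $           ( num ) $       match '('
P ) B' E' P' $             num ) $         output P → E P'
E P' ) B' E' P' $          num ) $         output E → B E'
B E' P' ) B' E' P' $       num ) $         output B → F B'
F B' E' P' ) B' E' P' $    num ) $         output F → num
num B' E' P' ) B' E' P' $  num ) $         match 'num'
B' E' P' ) B' E' P' $      ) $             output B' → ε
E' P' ) B' E' P' $         ) $             output E' → ε
P' ) B' E' P' $            ) $             output P' → ε
) B' E' P' $               ) $             match ')'
B' E' P' $                 $               output B' → ε
E' P' $                    $               output E' → ε
P' $                       $               output P' → ε
$                          $               accept

The string is accepted.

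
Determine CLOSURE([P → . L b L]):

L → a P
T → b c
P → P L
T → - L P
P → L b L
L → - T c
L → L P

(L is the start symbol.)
{ [L → . - T c], [L → . L P], [L → . a P], [P → . L b L] }

Start with: [P → . L b L]
  [P → . L b L] has the dot before L: add [L → . a P], [L → . - T c], [L → . L P]
No further items can be added.

CLOSURE = { [L → . - T c], [L → . L P], [L → . a P], [P → . L b L] }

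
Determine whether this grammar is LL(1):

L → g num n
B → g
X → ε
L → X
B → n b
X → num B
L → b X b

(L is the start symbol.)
Relevant sets:
  FIRST(X) = { 'num', ε }
  FOLLOW(L) = { $ }
  FOLLOW(X) = { $, 'b' }

For L:
  PREDICT(L → g num n) = { 'g' }
  PREDICT(L → X) = { $, 'num' }
  PREDICT(L → b X b) = { 'b' }
For B:
  PREDICT(B → g) = { 'g' }
  PREDICT(B → n b) = { 'n' }
For X:
  PREDICT(X → ε) = { $, 'b' }
  PREDICT(X → num B) = { 'num' }

All predict sets are disjoint. The grammar IS LL(1).

Answer: Yes, the grammar is LL(1).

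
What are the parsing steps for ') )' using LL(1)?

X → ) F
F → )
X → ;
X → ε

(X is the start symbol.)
Stack is shown with the top on the left.

Stack  Input  Action
--------------------
X $    ) ) $  output X → ) F
) F $  ) ) $  match ')'
F $    ) $    output F → )
) $    ) $    match ')'
$      $      accept

The string is accepted.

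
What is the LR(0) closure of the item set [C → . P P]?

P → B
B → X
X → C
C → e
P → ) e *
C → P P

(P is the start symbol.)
To compute CLOSURE, for each item [A → α.Bβ] where B is a non-terminal, add [B → .γ] for all productions B → γ; repeat for the newly added items until nothing changes.

Start with: [C → . P P]
  [C → . P P] has the dot before P: add [P → . B], [P → . ) e *]
  [P → . B] has the dot before B: add [B → . X]
  [B → . X] has the dot before X: add [X → . C]
  [X → . C] has the dot before C: add [C → . e]
No further items can be added.

CLOSURE = { [B → . X], [C → . P P], [C → . e], [P → . ) e *], [P → . B], [X → . C] }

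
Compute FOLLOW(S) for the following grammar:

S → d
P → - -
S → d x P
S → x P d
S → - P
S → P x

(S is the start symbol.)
{ $ }

S is the start symbol, so $ ∈ FOLLOW(S).
S does not occur on any right-hand side.

Taking the union: FOLLOW(S) = { $ }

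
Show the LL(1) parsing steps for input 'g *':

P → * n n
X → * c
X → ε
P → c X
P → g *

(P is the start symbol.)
LL(1) parsing maintains a stack (initially the start symbol over $) and the input. At each step: if the stack top is a terminal, match it against the current input token; if it is a non-terminal N, replace it with the RHS of M[N, lookahead] (the unique production whose predict set contains the lookahead).

Stack is shown with the top on the left.

Stack  Input  Action
--------------------
P $    g * $  output P → g *
g * $  g * $  match 'g'
* $    * $    match '*'
$      $      accept

The string is accepted.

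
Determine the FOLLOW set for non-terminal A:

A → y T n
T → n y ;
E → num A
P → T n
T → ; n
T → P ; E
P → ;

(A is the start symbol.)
{ $, 'n' }

A is the start symbol, so $ ∈ FOLLOW(A).
In E → num A: A is at the end, add FOLLOW(E)

The FOLLOW sets referred to above (computed the same way, to a fixed point):
  FOLLOW(E) = { 'n' }

Taking the union: FOLLOW(A) = { $, 'n' }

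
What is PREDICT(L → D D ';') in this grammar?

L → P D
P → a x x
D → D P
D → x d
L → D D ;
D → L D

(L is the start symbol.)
PREDICT(L → D D ';') = (FIRST(RHS) \ {ε}) ∪ (FOLLOW(L) if ε ∈ FIRST(RHS), i.e. RHS ⇒* ε)
FIRST(D) = { 'a', 'x' }
FIRST(D D ';') = { 'a', 'x' }
ε ∉ FIRST(D D ';'), so FOLLOW(L) is not added.
PREDICT(L → D D ';') = { 'a', 'x' }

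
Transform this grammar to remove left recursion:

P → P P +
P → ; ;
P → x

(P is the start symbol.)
P is directly left-recursive. The standard transformation for
  A → A α₁ | ... | A α_m | β₁ | ... | β_n
is
  A  → β₁ A' | ... | β_n A'
  A' → α₁ A' | ... | α_m A' | ε

P → ; ; becomes P → ; ; P'
P → x becomes P → x P'
P → P P + becomes P' → P + P'
Add P' → ε

Resulting grammar:
P → ; ; P'
P → x P'
P' → P + P'
P' → ε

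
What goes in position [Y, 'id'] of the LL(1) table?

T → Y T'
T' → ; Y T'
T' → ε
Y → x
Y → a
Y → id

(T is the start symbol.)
To find M[Y, 'id'], we find productions for Y where 'id' is in the predict set (PREDICT(N → α) = (FIRST(α) \ {ε}) ∪ (FOLLOW(N) if α ⇒* ε)).

Y → x: PREDICT = { 'x' }
Y → a: PREDICT = { 'a' }
Y → id: PREDICT = { 'id' }
  'id' is in predict set, so this production goes in M[Y, 'id']

M[Y, 'id'] = Y → id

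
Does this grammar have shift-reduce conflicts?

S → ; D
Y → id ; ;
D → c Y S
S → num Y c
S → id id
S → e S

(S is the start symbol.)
A shift-reduce conflict occurs when an LR(0) state has both:
  - a complete (reduce) item [A → α .] (dot at the end), and
  - a shift item [B → β . c γ] (dot before a terminal).

Augment with S' → S and build the canonical LR(0) collection (I0 = CLOSURE({[S' → . S]}), then GOTO on every symbol after a dot until no new states appear). It has 17 states:
  I0: { [S → . ; D], [S → . e S], [S → . id id], [S → . num Y c], [S' → . S] }  — shift
  I1: { [D → . c Y S], [S → ; . D] }  — shift
  I2: { [S' → S .] }  — accept
  I3: { [S → . ; D], [S → . e S], [S → . id id], [S → . num Y c], [S → e . S] }  — shift
  I4: { [S → id . id] }  — shift
  I5: { [S → num . Y c], [Y → . id ; ;] }  — shift
  I6: { [S → num Y . c] }  — shift
  I7: { [Y → id . ; ;] }  — shift
  I8: { [Y → id ; . ;] }  — shift
  I9: { [Y → id ; ; .] }  — reduce
  I10: { [S → num Y c .] }  — reduce
  I11: { [S → id id .] }  — reduce
  I12: { [S → e S .] }  — reduce
  I13: { [S → ; D .] }  — reduce
  I14: { [D → c . Y S], [Y → . id ; ;] }  — shift
  I15: { [D → c Y . S], [S → . ; D], [S → . e S], [S → . id id], [S → . num Y c] }  — shift
  I16: { [D → c Y S .] }  — reduce

No state contains both a complete item and a shift item.

Answer: No shift-reduce conflicts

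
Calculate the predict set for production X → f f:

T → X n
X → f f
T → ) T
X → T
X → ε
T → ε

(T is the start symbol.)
{ 'f' }

PREDICT(X → f f) = (FIRST(RHS) \ {ε}) ∪ (FOLLOW(X) if ε ∈ FIRST(RHS), i.e. RHS ⇒* ε)
FIRST(f f) = { 'f' }
ε ∉ FIRST(f f), so FOLLOW(X) is not added.
PREDICT(X → f f) = { 'f' }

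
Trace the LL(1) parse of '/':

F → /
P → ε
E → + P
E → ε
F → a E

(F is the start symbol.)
Stack is shown with the top on the left.

Stack  Input  Action
--------------------
F $    / $    output F → /
/ $    / $    match '/'
$      $      accept

The string is accepted.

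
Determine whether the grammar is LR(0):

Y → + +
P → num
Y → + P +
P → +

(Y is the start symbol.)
A grammar is LR(0) if no state in the canonical LR(0) collection has:
  - both a shift item (dot before a terminal) and a complete item (shift-reduce conflict), or
  - two or more complete items (reduce-reduce conflict; the accept item [Y' → Y .] counts as a complete item here).

Augment with Y' → Y and build the canonical LR(0) collection (I0 = CLOSURE({[Y' → . Y]}), then GOTO on every symbol after a dot until no new states appear). It has 7 states:
  I0: { [Y → . + +], [Y → . + P +], [Y' → . Y] }  — shift
  I1: { [P → . +], [P → . num], [Y → + . +], [Y → + . P +] }  — shift
  I2: { [Y' → Y .] }  — accept
  I3: { [P → + .], [Y → + + .] }  — 2 reduces
  I4: { [Y → + P . +] }  — shift
  I5: { [P → num .] }  — reduce
  I6: { [Y → + P + .] }  — reduce

Conflict in state I3:
  Reduce-reduce conflict: [P → + .] and [Y → + + .]
So the grammar is NOT LR(0).

Answer: No. Reduce-reduce conflict: [P → + .] and [Y → + + .]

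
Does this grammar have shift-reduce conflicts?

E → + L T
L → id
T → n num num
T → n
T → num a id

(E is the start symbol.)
Yes — I6: [T → n .] vs [T → n . num num]

A shift-reduce conflict occurs when an LR(0) state has both:
  - a complete (reduce) item [A → α .] (dot at the end), and
  - a shift item [B → β . c γ] (dot before a terminal).

Augment with E' → E and build the canonical LR(0) collection (I0 = CLOSURE({[E' → . E]}), then GOTO on every symbol after a dot until no new states appear). It has 12 states:
  I0: { [E → . + L T], [E' → . E] }  — shift
  I1: { [E → + . L T], [L → . id] }  — shift
  I2: { [E' → E .] }  — accept
  I3: { [E → + L . T], [T → . n num num], [T → . n], [T → . num a id] }  — shift
  I4: { [L → id .] }  — reduce
  I5: { [E → + L T .] }  — reduce
  I6: { [T → n . num num], [T → n .] }  — shift, reduce
  I7: { [T → num . a id] }  — shift
  I8: { [T → num a . id] }  — shift
  I9: { [T → num a id .] }  — reduce
  I10: { [T → n num . num] }  — shift
  I11: { [T → n num num .] }  — reduce

I6 contains reduce item [T → n .] and shift item [T → n . num num] — shift-reduce conflict.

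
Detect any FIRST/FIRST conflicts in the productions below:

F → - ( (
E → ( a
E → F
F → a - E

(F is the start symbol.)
No FIRST/FIRST conflicts.

A FIRST/FIRST conflict occurs when two productions N → α and N → β for the same non-terminal have FIRST(α) ∩ FIRST(β) ≠ ∅ (with ε ∈ FIRST of a nullable right-hand side, so two nullable alternatives also conflict).

FIRST sets of the non-terminals at (or reachable through a nullable prefix from) the front of some alternative:
  FIRST(F) = { '-', 'a' }

Productions for F:
  F → - ( (: FIRST = { '-' }
  F → a - E: FIRST = { 'a' }
Productions for E:
  E → ( a: FIRST = { '(' }
  E → F: FIRST = { '-', 'a' }

All alternatives of each non-terminal have pairwise disjoint FIRST sets.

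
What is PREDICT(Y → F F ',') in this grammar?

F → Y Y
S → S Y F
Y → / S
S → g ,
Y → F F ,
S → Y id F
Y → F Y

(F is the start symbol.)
PREDICT(Y → F F ',') = (FIRST(RHS) \ {ε}) ∪ (FOLLOW(Y) if ε ∈ FIRST(RHS), i.e. RHS ⇒* ε)
FIRST(F) = { '/' }
FIRST(F F ',') = { '/' }
ε ∉ FIRST(F F ','), so FOLLOW(Y) is not added.
PREDICT(Y → F F ',') = { '/' }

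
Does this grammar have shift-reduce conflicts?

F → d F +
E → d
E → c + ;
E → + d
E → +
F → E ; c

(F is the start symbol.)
A shift-reduce conflict occurs when an LR(0) state has both:
  - a complete (reduce) item [A → α .] (dot at the end), and
  - a shift item [B → β . c γ] (dot before a terminal).

Augment with F' → F and build the canonical LR(0) collection (I0 = CLOSURE({[F' → . F]}), then GOTO on every symbol after a dot until no new states appear). It has 13 states:
  I0: { [E → . + d], [E → . +], [E → . c + ;], [E → . d], [F → . E ; c], [F → . d F +], [F' → . F] }  — shift
  I1: { [E → + . d], [E → + .] }  — shift, reduce
  I2: { [F → E . ; c] }  — shift
  I3: { [F' → F .] }  — accept
  I4: { [E → c . + ;] }  — shift
  I5: { [E → . + d], [E → . +], [E → . c + ;], [E → . d], [E → d .], [F → . E ; c], [F → . d F +], [F → d . F +] }  — shift, reduce
  I6: { [F → d F . +] }  — shift
  I7: { [F → d F + .] }  — reduce
  I8: { [E → c + . ;] }  — shift
  I9: { [E → c + ; .] }  — reduce
  I10: { [F → E ; . c] }  — shift
  I11: { [F → E ; c .] }  — reduce
  I12: { [E → + d .] }  — reduce

I1 contains reduce item [E → + .] and shift item [E → + . d] — shift-reduce conflict.
I5 contains reduce item [E → d .] and shift items [E → . +], [E → . + d], [E → . c + ;], [E → . d], [F → . d F +] — shift-reduce conflict.

Answer: Yes — I1: [E → + .] vs [E → + . d]; I5: [E → d .] vs [E → . +]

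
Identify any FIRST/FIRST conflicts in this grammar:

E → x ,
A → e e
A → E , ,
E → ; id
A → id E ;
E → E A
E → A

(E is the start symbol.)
Yes. E → x ',' / E → E A on { 'x' }; E → x ',' / E → A on { 'x' }; E → ';' id / E → E A on { ';' }; E → ';' id / E → A on { ';' }; E → E A / E → A on { ';', 'e', 'id', 'x' }; A → e e / A → E ',' ',' on { 'e' }; A → E ',' ',' / A → id E ';' on { 'id' }

A FIRST/FIRST conflict occurs when two productions N → α and N → β for the same non-terminal have FIRST(α) ∩ FIRST(β) ≠ ∅ (with ε ∈ FIRST of a nullable right-hand side, so two nullable alternatives also conflict).

FIRST sets of the non-terminals at (or reachable through a nullable prefix from) the front of some alternative:
  FIRST(E) = { ';', 'e', 'id', 'x' }
  FIRST(A) = { ';', 'e', 'id', 'x' }

Productions for E:
  E → x ,: FIRST = { 'x' }
  E → ; id: FIRST = { ';' }
  E → E A: FIRST = { ';', 'e', 'id', 'x' }
  E → A: FIRST = { ';', 'e', 'id', 'x' }
Productions for A:
  A → e e: FIRST = { 'e' }
  A → E , ,: FIRST = { ';', 'e', 'id', 'x' }
  A → id E ;: FIRST = { 'id' }

Conflict for E: E → x , and E → E A
  Overlap: { 'x' }
Conflict for E: E → x , and E → A
  Overlap: { 'x' }
Conflict for E: E → ; id and E → E A
  Overlap: { ';' }
Conflict for E: E → ; id and E → A
  Overlap: { ';' }
Conflict for E: E → E A and E → A
  Overlap: { ';', 'e', 'id', 'x' }
Conflict for A: A → e e and A → E , ,
  Overlap: { 'e' }
Conflict for A: A → E , , and A → id E ;
  Overlap: { 'id' }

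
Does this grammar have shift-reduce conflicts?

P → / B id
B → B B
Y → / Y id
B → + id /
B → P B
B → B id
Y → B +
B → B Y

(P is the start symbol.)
Yes — I6: [B → P B .] vs [B → . + id /]; I8: [B → B B .] vs [B → . + id /]; I11: [Y → B + .] vs [B → + . id /]

Augment with P' → P and build the canonical LR(0) collection (I0 = CLOSURE({[P' → . P]}), then GOTO on every symbol after a dot until no new states appear). It has 18 states:
  I0: { [P → . / B id], [P' → . P] }  — shift
  I1: { [B → . + id /], [B → . B B], [B → . B Y], [B → . B id], [B → . P B], [P → . / B id], [P → / . B id] }  — shift
  I2: { [P' → P .] }  — accept
  I3: { [B → + . id /] }  — shift
  I4: { [B → . + id /], [B → . B B], [B → . B Y], [B → . B id], [B → . P B], [B → B . B], [B → B . Y], [B → B . id], [P → . / B id], [P → / B . id], [Y → . / Y id], [Y → . B +] }  — shift
  I5: { [B → . + id /], [B → . B B], [B → . B Y], [B → . B id], [B → . P B], [B → P . B], [P → . / B id] }  — shift
  I6: { [B → . + id /], [B → . B B], [B → . B Y], [B → . B id], [B → . P B], [B → B . B], [B → B . Y], [B → B . id], [B → P B .], [P → . / B id], [Y → . / Y id], [Y → . B +] }  — shift, reduce
  I7: { [B → . + id /], [B → . B B], [B → . B Y], [B → . B id], [B → . P B], [P → . / B id], [P → / . B id], [Y → . / Y id], [Y → . B +], [Y → / . Y id] }  — shift
  I8: { [B → . + id /], [B → . B B], [B → . B Y], [B → . B id], [B → . P B], [B → B . B], [B → B . Y], [B → B . id], [B → B B .], [P → . / B id], [Y → . / Y id], [Y → . B +], [Y → B . +] }  — shift, reduce
  I9: { [B → B Y .] }  — reduce
  I10: { [B → B id .] }  — reduce
  I11: { [B → + . id /], [Y → B + .] }  — shift, reduce
  I12: { [B → + id . /] }  — shift
  I13: { [B → + id / .] }  — reduce
  I14: { [B → . + id /], [B → . B B], [B → . B Y], [B → . B id], [B → . P B], [B → B . B], [B → B . Y], [B → B . id], [P → . / B id], [P → / B . id], [Y → . / Y id], [Y → . B +], [Y → B . +] }  — shift
  I15: { [Y → / Y . id] }  — shift
  I16: { [Y → / Y id .] }  — reduce
  I17: { [B → B id .], [P → / B id .] }  — 2 reduces

I6 contains reduce item [B → P B .] and shift items [B → . + id /], [B → B . id], [P → . / B id], [Y → . / Y id] — shift-reduce conflict.
I8 contains reduce item [B → B B .] and shift items [B → . + id /], [B → B . id], [P → . / B id], [Y → . / Y id], [Y → B . +] — shift-reduce conflict.
I11 contains reduce item [Y → B + .] and shift item [B → + . id /] — shift-reduce conflict.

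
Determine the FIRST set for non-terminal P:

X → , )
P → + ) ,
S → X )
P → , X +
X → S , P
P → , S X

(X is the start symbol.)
{ '+', ',' }

To compute FIRST(P), examine every production with P on the left-hand side, reading each right-hand side left to right until a non-nullable symbol is reached.

From P → + ) ,:
  - '+' is a terminal: add '+' and stop
From P → , X +:
  - ',' is a terminal: add ',' and stop
From P → , S X:
  - ',' is a terminal: add ',' and stop

Collecting: FIRST(P) = { '+', ',' }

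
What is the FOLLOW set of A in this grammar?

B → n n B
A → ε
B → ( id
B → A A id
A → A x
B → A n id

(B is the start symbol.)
To compute FOLLOW(A), find every occurrence of A on a right-hand side N → α A β: add FIRST(β) \ {ε}, and if β is empty or nullable also add FOLLOW(N). Iterate to a fixed point.

In B → A A id: A is followed by A id, add FIRST(A id) \ {ε} = { 'id', 'x' }
In B → A A id: A is followed by id, add FIRST(id) \ {ε} = { 'id' }
In A → A x: A is followed by x, add FIRST(x) \ {ε} = { 'x' }
In B → A n id: A is followed by n id, add FIRST(n id) \ {ε} = { 'n' }

Taking the union: FOLLOW(A) = { 'id', 'n', 'x' }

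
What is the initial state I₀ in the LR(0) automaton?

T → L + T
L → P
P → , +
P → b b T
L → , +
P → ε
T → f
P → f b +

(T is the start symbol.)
{ [L → . , +], [L → . P], [P → . , +], [P → . b b T], [P → . f b +], [P → .], [T → . L + T], [T → . f], [T' → . T] }

First, augment the grammar with T' → T
I₀ = CLOSURE({ [T' → . T] }):
  [T' → . T] has the dot before T: add [T → . L + T], [T → . f]
  [T → . L + T] has the dot before L: add [L → . P], [L → . , +]
  [L → . P] has the dot before P: add [P → . , +], [P → . b b T], [P → .], [P → . f b +]
No further items can be added.

I₀ = { [L → . , +], [L → . P], [P → . , +], [P → . b b T], [P → . f b +], [P → .], [T → . L + T], [T → . f], [T' → . T] }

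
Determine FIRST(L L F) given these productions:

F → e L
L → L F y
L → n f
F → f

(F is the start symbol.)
FIRST sets of the non-terminals involved (from the grammar, by fixed-point iteration):
  FIRST(L) = { 'n' }

To compute FIRST(L L F), process the symbols left to right:
Symbol L is a non-terminal. Add FIRST(L) \ {ε} = { 'n' }
L is not nullable (ε ∉ FIRST(L)), so stop here.
FIRST(L L F) = { 'n' }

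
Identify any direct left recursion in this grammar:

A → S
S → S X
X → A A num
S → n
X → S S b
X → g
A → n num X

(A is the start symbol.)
Yes, S is left-recursive

A → S: starts with S
S → S X: LEFT RECURSIVE (starts with S)
X → A A num: starts with A
S → n: starts with n
X → S S b: starts with S
X → g: starts with g
A → n num X: starts with n

The grammar has direct left recursion on: S.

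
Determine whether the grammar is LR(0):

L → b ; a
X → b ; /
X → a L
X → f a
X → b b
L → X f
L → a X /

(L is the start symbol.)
Augment with L' → L and build the canonical LR(0) collection (I0 = CLOSURE({[L' → . L]}), then GOTO on every symbol after a dot until no new states appear). It has 15 states:
  I0: { [L → . X f], [L → . a X /], [L → . b ; a], [L' → . L], [X → . a L], [X → . b ; /], [X → . b b], [X → . f a] }  — shift
  I1: { [L' → L .] }  — accept
  I2: { [L → X . f] }  — shift
  I3: { [L → . X f], [L → . a X /], [L → . b ; a], [L → a . X /], [X → . a L], [X → . b ; /], [X → . b b], [X → . f a], [X → a . L] }  — shift
  I4: { [L → b . ; a], [X → b . ; /], [X → b . b] }  — shift
  I5: { [X → f . a] }  — shift
  I6: { [X → f a .] }  — reduce
  I7: { [L → b ; . a], [X → b ; . /] }  — shift
  I8: { [X → b b .] }  — reduce
  I9: { [X → b ; / .] }  — reduce
  I10: { [L → b ; a .] }  — reduce
  I11: { [X → a L .] }  — reduce
  I12: { [L → X . f], [L → a X . /] }  — shift
  I13: { [L → a X / .] }  — reduce
  I14: { [L → X f .] }  — reduce

Every state is either a pure shift/goto state or contains exactly one complete item and nothing to shift — no conflicts. The grammar is LR(0).

Answer: Yes, the grammar is LR(0)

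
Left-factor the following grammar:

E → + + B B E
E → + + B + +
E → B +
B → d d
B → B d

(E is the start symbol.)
Left-factoring transforms A → αβ₁ | αβ₂ into A → αA' and A' → β₁ | β₂
(α is the longest common prefix among the alternatives). Repeat until
no nonterminal has two alternatives with a common prefix.

Round 1: E has alternatives sharing prefix '+ + B'. Introduce E': E → + + B E'
  Add: E' → B E
  Add: E' → + +

No remaining common prefixes — done.

Resulting grammar:
E → + + B E'
E' → B E
E' → + +
E → B +
B → d d
B → B d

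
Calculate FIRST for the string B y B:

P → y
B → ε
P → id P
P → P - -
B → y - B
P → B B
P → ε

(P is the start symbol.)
FIRST sets of the non-terminals involved (from the grammar, by fixed-point iteration):
  FIRST(B) = { 'y', ε }

To compute FIRST(B y B), process the symbols left to right:
Symbol B is a non-terminal. Add FIRST(B) \ {ε} = { 'y' }
B is nullable (ε ∈ FIRST(B)), continue to the next symbol.
Symbol y is a terminal. Add 'y' and stop.
FIRST(B y B) = { 'y' }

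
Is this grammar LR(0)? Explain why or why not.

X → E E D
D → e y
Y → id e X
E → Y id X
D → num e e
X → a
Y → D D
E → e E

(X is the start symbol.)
Augment with X' → X and build the canonical LR(0) collection (I0 = CLOSURE({[X' → . X]}), then GOTO on every symbol after a dot until no new states appear). It has 21 states:
  I0: { [D → . e y], [D → . num e e], [E → . Y id X], [E → . e E], [X → . E E D], [X → . a], [X' → . X], [Y → . D D], [Y → . id e X] }  — shift
  I1: { [D → . e y], [D → . num e e], [Y → D . D] }  — shift
  I2: { [D → . e y], [D → . num e e], [E → . Y id X], [E → . e E], [X → E . E D], [Y → . D D], [Y → . id e X] }  — shift
  I3: { [X' → X .] }  — accept
  I4: { [E → Y . id X] }  — shift
  I5: { [X → a .] }  — reduce
  I6: { [D → . e y], [D → . num e e], [D → e . y], [E → . Y id X], [E → . e E], [E → e . E], [Y → . D D], [Y → . id e X] }  — shift
  I7: { [Y → id . e X] }  — shift
  I8: { [D → num . e e] }  — shift
  I9: { [D → num e . e] }  — shift
  I10: { [D → num e e .] }  — reduce
  I11: { [D → . e y], [D → . num e e], [E → . Y id X], [E → . e E], [X → . E E D], [X → . a], [Y → . D D], [Y → . id e X], [Y → id e . X] }  — shift
  I12: { [Y → id e X .] }  — reduce
  I13: { [E → e E .] }  — reduce
  I14: { [D → e y .] }  — reduce
  I15: { [D → . e y], [D → . num e e], [E → . Y id X], [E → . e E], [E → Y id . X], [X → . E E D], [X → . a], [Y → . D D], [Y → . id e X] }  — shift
  I16: { [E → Y id X .] }  — reduce
  I17: { [D → . e y], [D → . num e e], [X → E E . D] }  — shift
  I18: { [X → E E D .] }  — reduce
  I19: { [D → e . y] }  — shift
  I20: { [Y → D D .] }  — reduce

Every state is either a pure shift/goto state or contains exactly one complete item and nothing to shift — no conflicts. The grammar is LR(0).

Answer: Yes, the grammar is LR(0)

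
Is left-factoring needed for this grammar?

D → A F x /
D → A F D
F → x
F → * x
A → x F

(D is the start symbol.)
Left-factoring is needed when two productions for the same non-terminal
share a common prefix on the right-hand side.

Productions for D:
  D → A F x /
  D → A F D
Productions for F:
  F → x
  F → * x

Found common prefix 'A F' in productions for D

Answer: Yes, D has productions with common prefix 'A F'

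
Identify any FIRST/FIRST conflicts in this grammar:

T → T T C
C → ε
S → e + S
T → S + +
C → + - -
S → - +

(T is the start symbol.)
FIRST sets of the non-terminals at (or reachable through a nullable prefix from) the front of some alternative:
  FIRST(T) = { '-', 'e' }
  FIRST(S) = { '-', 'e' }

Productions for T:
  T → T T C: FIRST = { '-', 'e' }
  T → S + +: FIRST = { '-', 'e' }
Productions for C:
  C → ε: FIRST = { ε }
  C → + - -: FIRST = { '+' }
Productions for S:
  S → e + S: FIRST = { 'e' }
  S → - +: FIRST = { '-' }

Conflict for T: T → T T C and T → S + +
  Overlap: { '-', 'e' }

Answer: Yes. T → T T C / T → S '+' '+' on { '-', 'e' }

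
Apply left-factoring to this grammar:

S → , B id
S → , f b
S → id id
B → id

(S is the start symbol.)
S → , S'
S' → B id
S' → f b
S → id id
B → id

Left-factoring transforms A → αβ₁ | αβ₂ into A → αA' and A' → β₁ | β₂
(α is the longest common prefix among the alternatives). Repeat until
no nonterminal has two alternatives with a common prefix.

Round 1: S has alternatives sharing prefix ','. Introduce S': S → , S'
  Add: S' → B id
  Add: S' → f b

No remaining common prefixes — done.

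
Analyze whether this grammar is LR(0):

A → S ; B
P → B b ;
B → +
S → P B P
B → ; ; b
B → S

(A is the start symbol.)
No. Shift-reduce conflict between [B → S .] and [A → S . ; B]

A grammar is LR(0) if no state in the canonical LR(0) collection has:
  - both a shift item (dot before a terminal) and a complete item (shift-reduce conflict), or
  - two or more complete items (reduce-reduce conflict; the accept item [A' → A .] counts as a complete item here).

Augment with A' → A and build the canonical LR(0) collection (I0 = CLOSURE({[A' → . A]}), then GOTO on every symbol after a dot until no new states appear). It has 16 states:
  I0: { [A → . S ; B], [A' → . A], [B → . +], [B → . ; ; b], [B → . S], [P → . B b ;], [S → . P B P] }  — shift
  I1: { [B → + .] }  — reduce
  I2: { [B → ; . ; b] }  — shift
  I3: { [A' → A .] }  — accept
  I4: { [P → B . b ;] }  — shift
  I5: { [B → . +], [B → . ; ; b], [B → . S], [P → . B b ;], [S → . P B P], [S → P . B P] }  — shift
  I6: { [A → S . ; B], [B → S .] }  — shift, reduce
  I7: { [A → S ; . B], [B → . +], [B → . ; ; b], [B → . S], [P → . B b ;], [S → . P B P] }  — shift
  I8: { [A → S ; B .], [P → B . b ;] }  — shift, reduce
  I9: { [B → S .] }  — reduce
  I10: { [P → B b . ;] }  — shift
  I11: { [P → B b ; .] }  — reduce
  I12: { [B → . +], [B → . ; ; b], [B → . S], [P → . B b ;], [P → B . b ;], [S → . P B P], [S → P B . P] }  — shift
  I13: { [B → . +], [B → . ; ; b], [B → . S], [P → . B b ;], [S → . P B P], [S → P . B P], [S → P B P .] }  — shift, reduce
  I14: { [B → ; ; . b] }  — shift
  I15: { [B → ; ; b .] }  — reduce

Conflict in state I6:
  Shift-reduce conflict between [B → S .] and [A → S . ; B]
So the grammar is NOT LR(0).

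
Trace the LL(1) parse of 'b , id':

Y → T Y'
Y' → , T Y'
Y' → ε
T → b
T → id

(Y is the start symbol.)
LL(1) parsing maintains a stack (initially the start symbol over $) and the input. At each step: if the stack top is a terminal, match it against the current input token; if it is a non-terminal N, replace it with the RHS of M[N, lookahead] (the unique production whose predict set contains the lookahead).

Stack is shown with the top on the left.

Stack     Input     Action
--------------------------
Y $       b , id $  output Y → T Y'
T Y' $    b , id $  output T → b
b Y' $    b , id $  match 'b'
Y' $      , id $    output Y' → , T Y'
, T Y' $  , id $    match ','
T Y' $    id $      output T → id
id Y' $   id $      match 'id'
Y' $      $         output Y' → ε
$         $         accept

The string is accepted.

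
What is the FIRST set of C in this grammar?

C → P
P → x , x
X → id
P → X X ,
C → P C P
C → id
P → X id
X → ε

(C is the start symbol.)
{ ',', 'id', 'x' }

To compute FIRST(C), examine every production with C on the left-hand side, reading each right-hand side left to right until a non-nullable symbol is reached.

FIRST sets of the other non-terminals involved (by the same procedure, iterated to a fixed point):
  FIRST(P) = { ',', 'id', 'x' }

From C → P:
  - P is a non-terminal: add FIRST(P) \ {ε} = { ',', 'id', 'x' }
    P is not nullable, so stop
From C → P C P:
  - P is a non-terminal: add FIRST(P) \ {ε} = { ',', 'id', 'x' }
    P is not nullable, so stop
From C → id:
  - id is a terminal: add 'id' and stop

Collecting: FIRST(C) = { ',', 'id', 'x' }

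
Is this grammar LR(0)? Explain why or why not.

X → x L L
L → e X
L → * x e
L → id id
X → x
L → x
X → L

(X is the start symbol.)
No. Shift-reduce conflict between [L → x .] and [L → . * x e]

Augment with X' → X and build the canonical LR(0) collection (I0 = CLOSURE({[X' → . X]}), then GOTO on every symbol after a dot until no new states appear). It has 14 states:
  I0: { [L → . * x e], [L → . e X], [L → . id id], [L → . x], [X → . L], [X → . x L L], [X → . x], [X' → . X] }  — shift
  I1: { [L → * . x e] }  — shift
  I2: { [X → L .] }  — reduce
  I3: { [X' → X .] }  — accept
  I4: { [L → . * x e], [L → . e X], [L → . id id], [L → . x], [L → e . X], [X → . L], [X → . x L L], [X → . x] }  — shift
  I5: { [L → id . id] }  — shift
  I6: { [L → . * x e], [L → . e X], [L → . id id], [L → . x], [L → x .], [X → x . L L], [X → x .] }  — shift, 2 reduces
  I7: { [L → . * x e], [L → . e X], [L → . id id], [L → . x], [X → x L . L] }  — shift
  I8: { [L → x .] }  — reduce
  I9: { [X → x L L .] }  — reduce
  I10: { [L → id id .] }  — reduce
  I11: { [L → e X .] }  — reduce
  I12: { [L → * x . e] }  — shift
  I13: { [L → * x e .] }  — reduce

Conflict in state I6:
  Shift-reduce conflict between [L → x .] and [L → . * x e]
So the grammar is NOT LR(0).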